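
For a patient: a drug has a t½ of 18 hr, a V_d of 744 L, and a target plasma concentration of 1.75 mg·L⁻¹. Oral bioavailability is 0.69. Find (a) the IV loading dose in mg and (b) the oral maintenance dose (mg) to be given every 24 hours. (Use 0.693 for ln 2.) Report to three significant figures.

LD = Vd × C = 744.0 × 1.75 = 1302 mg
CL = 0.693 × Vd / t½ = 0.693 × 744.0 / 18 = 28.64 L/h
D = CL × Css × τ / F = 28.64 × 1.75 × 24 / 0.69 = 1743 mg

(a) 1300 mg; (b) 1740 mg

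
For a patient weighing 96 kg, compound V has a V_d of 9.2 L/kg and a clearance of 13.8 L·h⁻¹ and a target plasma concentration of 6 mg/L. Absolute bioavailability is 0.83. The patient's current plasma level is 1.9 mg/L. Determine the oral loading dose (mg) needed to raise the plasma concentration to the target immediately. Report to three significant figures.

4360 mg

Vd = 9.2 L/kg × 96 kg = 883.2 L
Concentration deficit ΔC = 6 − 1.9 = 4.100 mg/L
LD = Vd × ΔC / F = 883.2 × 4.100 / 0.83 = 4363 mg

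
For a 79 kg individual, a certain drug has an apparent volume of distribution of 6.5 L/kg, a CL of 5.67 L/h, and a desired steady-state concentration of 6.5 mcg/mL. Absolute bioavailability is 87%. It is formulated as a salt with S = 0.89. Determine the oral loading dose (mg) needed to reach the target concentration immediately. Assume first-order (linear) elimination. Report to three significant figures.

4310 mg

Vd(total) = 79 kg × 6.5 L/kg = 513.5 L
LD = Vd × C / F / S = 513.5 × 6.500 / 0.87 / 0.89 = 4311 mg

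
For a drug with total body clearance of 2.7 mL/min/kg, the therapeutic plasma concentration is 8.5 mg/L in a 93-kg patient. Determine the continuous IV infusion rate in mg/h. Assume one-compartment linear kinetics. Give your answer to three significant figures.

128 mg/h

CL = 2.7 mL/min/kg × 93 kg = 251.1 mL/min = 251.1 × 60/1000 = 15.07 L/h
At steady state, infusion rate equals elimination rate: rate in = CL × Css.
Infusion rate = CL · Css = 15.07 L/h × 8.5 mg/L = 128.1 mg/h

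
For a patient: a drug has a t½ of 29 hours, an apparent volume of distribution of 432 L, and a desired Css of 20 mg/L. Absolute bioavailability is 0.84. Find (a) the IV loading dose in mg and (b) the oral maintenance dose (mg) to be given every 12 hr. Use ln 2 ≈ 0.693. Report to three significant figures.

LD = Vd × C = 432.0 × 20 = 8640 mg
CL = 0.693 × Vd / t½ = 0.693 × 432.0 / 29 = 10.32 L/h
D = CL × Css × τ / F = 10.32 × 20 × 12 / 0.84 = 2949 mg

(a) 8640 mg; (b) 2950 mg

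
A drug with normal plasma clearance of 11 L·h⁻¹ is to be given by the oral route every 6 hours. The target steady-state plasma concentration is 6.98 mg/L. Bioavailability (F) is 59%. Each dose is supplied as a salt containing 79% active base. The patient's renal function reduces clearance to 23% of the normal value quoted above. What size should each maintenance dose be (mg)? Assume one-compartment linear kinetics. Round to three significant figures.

Patient clearance = 0.23 × 11.00 = 2.530 L/h
D = CL × Css × τ / F / S = 2.530 × 6.98 × 6 / 0.59 / 0.79 = 227.3 mg

227 mg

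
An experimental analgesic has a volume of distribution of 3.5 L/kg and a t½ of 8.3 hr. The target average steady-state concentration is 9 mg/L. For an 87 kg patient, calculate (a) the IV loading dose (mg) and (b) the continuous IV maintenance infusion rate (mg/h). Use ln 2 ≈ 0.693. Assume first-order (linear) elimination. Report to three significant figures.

Total Vd = 3.5 × 87 = 304.5 L
LD = Vd × C = 304.5 × 9 = 2741 mg
CL = 0.693 × Vd / t½ = 0.693 × 304.5 / 8.3 = 25.42 L/h
Infusion rate = CL × Css = 25.42 × 9 = 228.8 mg/h

(a) 2740 mg; (b) 229 mg/h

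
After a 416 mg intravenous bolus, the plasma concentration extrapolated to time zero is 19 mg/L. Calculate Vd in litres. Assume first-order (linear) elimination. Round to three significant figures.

21.9 L

Immediately after an IV bolus, C₀ = Dose / Vd, so Vd = Dose / C₀.
Vd = 416 / 19 = 21.89 L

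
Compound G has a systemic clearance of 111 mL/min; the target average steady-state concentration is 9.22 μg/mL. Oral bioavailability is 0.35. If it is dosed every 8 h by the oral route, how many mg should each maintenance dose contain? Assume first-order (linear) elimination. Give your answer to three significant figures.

1400 mg

Convert clearance: 111 mL/min × 60 min/h ÷ 1000 mL/L = 6.660 L/h
D = CL × Css × τ / F = 6.660 × 9.22 × 8 / 0.35 = 1404 mg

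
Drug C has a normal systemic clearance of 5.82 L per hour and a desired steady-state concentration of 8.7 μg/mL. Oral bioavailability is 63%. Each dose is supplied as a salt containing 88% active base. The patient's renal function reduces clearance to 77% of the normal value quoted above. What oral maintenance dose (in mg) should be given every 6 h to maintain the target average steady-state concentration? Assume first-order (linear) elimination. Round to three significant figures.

Patient clearance = 0.77 × 5.820 = 4.481 L/h
D = CL × Css × τ / F / S = 4.481 × 8.7 × 6 / 0.63 / 0.88 = 421.9 mg

422 mg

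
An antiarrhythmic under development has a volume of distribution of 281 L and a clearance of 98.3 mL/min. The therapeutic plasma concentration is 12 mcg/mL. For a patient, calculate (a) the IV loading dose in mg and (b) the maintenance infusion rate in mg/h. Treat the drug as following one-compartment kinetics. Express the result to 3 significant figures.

(a) 3370 mg; (b) 70.8 mg/h

LD = Vd · C_target = 281.0 × 12 = 3372 mg
CL = 98.3 mL/min = 98.3 × 0.06 = 5.898 L/h
Maintenance infusion rate = CL × Css = 5.898 × 12 = 70.78 mg/h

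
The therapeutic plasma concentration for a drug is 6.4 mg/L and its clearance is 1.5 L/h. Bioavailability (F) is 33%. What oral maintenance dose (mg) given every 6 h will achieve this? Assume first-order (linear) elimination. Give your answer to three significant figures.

D = CL × Css × τ / F = 1.500 × 6.4 × 6 / 0.33 = 174.5 mg

175 mg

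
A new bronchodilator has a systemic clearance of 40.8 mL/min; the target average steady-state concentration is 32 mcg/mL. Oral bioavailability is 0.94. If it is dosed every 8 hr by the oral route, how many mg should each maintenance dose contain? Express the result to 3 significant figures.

CL = 40.8 mL/min = 40.8 × 0.06 = 2.448 L/h
D = CL × Css × τ / F = 2.448 × 32 × 8 / 0.94 = 666.7 mg

667 mg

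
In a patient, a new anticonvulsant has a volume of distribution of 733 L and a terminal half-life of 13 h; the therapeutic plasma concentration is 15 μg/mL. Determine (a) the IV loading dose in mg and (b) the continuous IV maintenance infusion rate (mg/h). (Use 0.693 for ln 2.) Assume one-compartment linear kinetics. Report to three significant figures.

LD = Vd × C = 733.0 × 15 = 11000 mg
CL = 0.693 × Vd / t½ = 0.693 × 733.0 / 13 = 39.07 L/h
Infusion rate = CL × Css = 39.07 × 15 = 586.1 mg/h

(a) 11000 mg; (b) 586 mg/h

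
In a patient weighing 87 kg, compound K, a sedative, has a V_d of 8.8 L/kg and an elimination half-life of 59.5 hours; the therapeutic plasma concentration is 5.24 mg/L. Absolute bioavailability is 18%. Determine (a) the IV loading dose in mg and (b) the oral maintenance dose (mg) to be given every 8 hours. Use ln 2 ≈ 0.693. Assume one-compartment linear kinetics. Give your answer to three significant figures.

(a) 4010 mg; (b) 2080 mg

Vd(total) = 87 kg × 8.8 L/kg = 765.6 L
LD = Vd × C = 765.6 × 5.24 = 4012 mg
CL = 0.693 × Vd / t½ = 0.693 × 765.6 / 59.5 = 8.917 L/h
D = CL × Css × τ / F = 8.917 × 5.24 × 8 / 0.18 = 2077 mg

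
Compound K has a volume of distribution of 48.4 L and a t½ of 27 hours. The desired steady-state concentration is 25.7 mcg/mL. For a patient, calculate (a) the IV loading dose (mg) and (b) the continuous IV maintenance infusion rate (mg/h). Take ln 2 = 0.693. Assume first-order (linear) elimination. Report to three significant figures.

(a) 1240 mg; (b) 31.9 mg/h

LD = Vd × C = 48.40 × 25.7 = 1244 mg
CL = 0.693 × Vd / t½ = 0.693 × 48.40 / 27 = 1.242 L/h
Infusion rate = CL × Css = 1.242 × 25.7 = 31.92 mg/h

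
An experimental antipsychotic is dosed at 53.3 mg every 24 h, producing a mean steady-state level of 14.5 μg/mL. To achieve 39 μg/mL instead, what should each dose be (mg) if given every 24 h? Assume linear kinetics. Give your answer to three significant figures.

143 mg

For first-order elimination, Css ∝ F·D/(CL·τ); F and CL are unchanged, so Css ∝ D/τ.
D₂ = D₁ × (Css,target / Css,current) = 53.3 × 39/14.5 = 143.4 mg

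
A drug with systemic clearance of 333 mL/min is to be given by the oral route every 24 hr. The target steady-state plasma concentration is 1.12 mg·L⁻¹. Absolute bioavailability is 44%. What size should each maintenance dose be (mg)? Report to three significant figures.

Convert clearance: 333 mL/min × 60 min/h ÷ 1000 mL/L = 19.98 L/h
D = CL × Css × τ / F = 19.98 × 1.12 × 24 / 0.44 = 1221 mg

1220 mg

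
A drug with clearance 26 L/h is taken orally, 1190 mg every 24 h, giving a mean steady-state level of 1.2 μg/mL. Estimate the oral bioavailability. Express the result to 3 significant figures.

F·D/τ = CL·Css at steady state → F = CL·Css·τ / D.
F = 26 × 1.2 × 24 / 1190 = 0.629

0.629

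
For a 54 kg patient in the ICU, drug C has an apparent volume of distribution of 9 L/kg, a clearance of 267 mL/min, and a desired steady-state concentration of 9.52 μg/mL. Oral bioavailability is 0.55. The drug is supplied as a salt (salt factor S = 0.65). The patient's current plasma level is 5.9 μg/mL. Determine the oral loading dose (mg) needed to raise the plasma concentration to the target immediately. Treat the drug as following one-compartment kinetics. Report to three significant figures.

4920 mg

Vd(total) = 54 kg × 9 L/kg = 486.0 L
Concentration deficit ΔC = 9.52 − 5.9 = 3.620 mg/L
LD = Vd × ΔC / F / S = 486.0 × 3.620 / 0.55 / 0.65 = 4921 mg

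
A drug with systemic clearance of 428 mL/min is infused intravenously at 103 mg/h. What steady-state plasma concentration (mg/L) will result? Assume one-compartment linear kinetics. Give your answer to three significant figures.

Convert clearance: 428 mL/min × 60 min/h ÷ 1000 mL/L = 25.68 L/h
Css = rate / CL = 103 / 25.68 = 4.011 mg/L

4.01 mg/L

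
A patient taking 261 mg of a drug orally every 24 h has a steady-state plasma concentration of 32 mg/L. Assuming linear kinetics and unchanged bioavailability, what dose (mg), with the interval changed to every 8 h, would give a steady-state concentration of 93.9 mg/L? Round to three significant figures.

255 mg

With linear kinetics, Css is proportional to dose rate (D/τ) at fixed clearance.
D₂ = D₁ × (Css,target / Css,current) × (τ₂/τ₁) = 261 × (93.9/32) × (8/24) = 255.3 mg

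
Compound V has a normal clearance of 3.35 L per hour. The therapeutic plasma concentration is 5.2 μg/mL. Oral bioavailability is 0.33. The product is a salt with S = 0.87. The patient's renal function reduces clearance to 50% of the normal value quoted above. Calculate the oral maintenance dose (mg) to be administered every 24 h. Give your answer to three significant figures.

Patient clearance = 0.5 × 3.350 = 1.675 L/h
D = CL × Css × τ / F / S = 1.675 × 5.2 × 24 / 0.33 / 0.87 = 728.1 mg

728 mg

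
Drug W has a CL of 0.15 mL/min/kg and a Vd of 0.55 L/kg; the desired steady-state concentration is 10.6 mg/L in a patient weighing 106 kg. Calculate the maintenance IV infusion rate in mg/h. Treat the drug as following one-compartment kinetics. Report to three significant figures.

10.1 mg/h

CL = 0.15 mL/min/kg × 106 kg = 15.90 mL/min = 15.90 × 60/1000 = 0.9540 L/h
Vd does not affect the maintenance rate; only clearance governs steady-state input.
R₀ = 0.9540 × 10.6 = 10.11 mg/h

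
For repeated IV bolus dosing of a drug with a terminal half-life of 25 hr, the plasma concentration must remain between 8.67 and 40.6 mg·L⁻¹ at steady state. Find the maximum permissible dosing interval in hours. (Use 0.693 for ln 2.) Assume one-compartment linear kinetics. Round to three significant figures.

k = 0.693 / t½ = 0.693 / 25 = 0.02772 h⁻¹
Between IV bolus doses, concentration decays as C = C₀·e^(−kτ), so C_peak/C_trough = e^(kτ).
τ_max = ln(C_peak/C_trough) / k = ln(40.6/8.67) / 0.02772 = 1.544 / 0.02772 = 55.70 h

55.7 h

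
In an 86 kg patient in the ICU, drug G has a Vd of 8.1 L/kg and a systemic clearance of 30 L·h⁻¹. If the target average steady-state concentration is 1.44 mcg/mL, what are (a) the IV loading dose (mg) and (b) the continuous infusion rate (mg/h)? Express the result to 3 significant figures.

Vd = 8.1 L/kg × 86 kg = 696.6 L
Loading: fill Vd to C_target → 696.6 L × 1.44 mg/L = 1003 mg
Infusion rate = 30.00 L/h × 1.44 mg/L = 43.20 mg/h

(a) 1000 mg; (b) 43.2 mg/h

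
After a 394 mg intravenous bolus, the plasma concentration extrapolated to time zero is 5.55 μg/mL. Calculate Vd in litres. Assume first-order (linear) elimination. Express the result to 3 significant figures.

Immediately after an IV bolus, C₀ = Dose / Vd, so Vd = Dose / C₀.
Vd = 394 / 5.55 = 70.99 L

71.0 L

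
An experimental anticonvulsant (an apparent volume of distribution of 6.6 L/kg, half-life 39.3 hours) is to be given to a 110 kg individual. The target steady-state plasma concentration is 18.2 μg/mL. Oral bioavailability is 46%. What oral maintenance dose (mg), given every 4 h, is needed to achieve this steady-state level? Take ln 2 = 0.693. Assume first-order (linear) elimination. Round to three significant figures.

2030 mg

Vd(total) = 110 kg × 6.6 L/kg = 726.0 L
k = 0.693/39.3 = 0.01763 h⁻¹, so CL = k·Vd = 0.01763 × 726.0 = 12.80 L/h
D = CL × Css × τ / F = 12.80 × 18.2 × 4 / 0.46 = 2026 mg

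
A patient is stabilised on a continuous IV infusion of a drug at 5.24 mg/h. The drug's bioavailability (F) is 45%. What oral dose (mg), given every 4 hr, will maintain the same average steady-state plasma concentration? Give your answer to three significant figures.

To maintain the same Css, the systemic dosing rate must be unchanged: F·D/τ = infusion rate.
D = rate × τ / F = 5.24 × 4 / 0.45 = 46.58 mg

46.6 mg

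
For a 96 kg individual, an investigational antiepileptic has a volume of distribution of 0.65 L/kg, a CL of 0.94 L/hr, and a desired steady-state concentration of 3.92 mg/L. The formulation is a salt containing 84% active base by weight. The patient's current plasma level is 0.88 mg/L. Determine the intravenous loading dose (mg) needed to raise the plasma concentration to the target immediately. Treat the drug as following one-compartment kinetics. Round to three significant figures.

226 mg

Vd(total) = 96 kg × 0.65 L/kg = 62.40 L
Concentration deficit ΔC = 3.92 − 0.88 = 3.040 mg/L
LD = Vd × ΔC / S = 62.40 × 3.040 / 0.84 = 225.8 mg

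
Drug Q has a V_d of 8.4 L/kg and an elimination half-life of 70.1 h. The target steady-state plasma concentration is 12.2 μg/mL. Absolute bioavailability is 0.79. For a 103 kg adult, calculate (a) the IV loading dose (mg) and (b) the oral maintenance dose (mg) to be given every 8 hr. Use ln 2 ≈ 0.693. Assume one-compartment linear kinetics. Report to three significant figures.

(a) 10600 mg; (b) 1060 mg

Vd(total) = 103 kg × 8.4 L/kg = 865.2 L
LD = Vd × C = 865.2 × 12.2 = 10560 mg
CL = 0.693 × Vd / t½ = 0.693 × 865.2 / 70.1 = 8.553 L/h
D = CL × Css × τ / F = 8.553 × 12.2 × 8 / 0.79 = 1057 mg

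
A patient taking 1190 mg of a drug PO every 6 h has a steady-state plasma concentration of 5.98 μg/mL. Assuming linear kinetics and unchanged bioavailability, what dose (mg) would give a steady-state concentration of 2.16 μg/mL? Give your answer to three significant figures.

430 mg

For first-order elimination, Css ∝ F·D/(CL·τ); F and CL are unchanged, so Css ∝ D/τ.
D₂ = D₁ × (Css,target / Css,current) = 1190 × 2.16/5.98 = 429.8 mg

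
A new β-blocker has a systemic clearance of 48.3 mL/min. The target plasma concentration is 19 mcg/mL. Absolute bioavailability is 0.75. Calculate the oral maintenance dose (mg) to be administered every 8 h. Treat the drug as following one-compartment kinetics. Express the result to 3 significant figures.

Convert clearance: 48.3 mL/min × 60 min/h ÷ 1000 mL/L = 2.898 L/h
D = CL × Css × τ / F = 2.898 × 19 × 8 / 0.75 = 587.3 mg

587 mg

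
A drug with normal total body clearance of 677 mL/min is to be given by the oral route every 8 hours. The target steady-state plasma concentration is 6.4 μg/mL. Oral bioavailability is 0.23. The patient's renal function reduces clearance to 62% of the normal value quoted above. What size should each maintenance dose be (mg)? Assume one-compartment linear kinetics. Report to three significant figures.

5610 mg

CL = 677 mL/min × 60/1000 = 40.62 L/h
Patient clearance = 0.62 × 40.62 = 25.18 L/h
D = CL × Css × τ / F = 25.18 × 6.4 × 8 / 0.23 = 5605 mg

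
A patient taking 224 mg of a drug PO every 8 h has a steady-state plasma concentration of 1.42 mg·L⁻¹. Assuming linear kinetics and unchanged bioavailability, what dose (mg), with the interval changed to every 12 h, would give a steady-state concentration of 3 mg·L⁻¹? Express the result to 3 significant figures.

For first-order elimination, Css ∝ F·D/(CL·τ); F and CL are unchanged, so Css ∝ D/τ.
D₂ = D₁ × (Css,target / Css,current) × (τ₂/τ₁) = 224 × (3/1.42) × (12/8) = 709.9 mg

710 mg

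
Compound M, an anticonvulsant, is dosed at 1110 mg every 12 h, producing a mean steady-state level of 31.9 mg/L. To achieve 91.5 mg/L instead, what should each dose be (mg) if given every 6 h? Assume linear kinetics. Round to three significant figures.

1590 mg

With linear kinetics, Css is proportional to dose rate (D/τ) at fixed clearance.
D₂ = D₁ × (Css,target / Css,current) × (τ₂/τ₁) = 1110 × (91.5/31.9) × (6/12) = 1592 mg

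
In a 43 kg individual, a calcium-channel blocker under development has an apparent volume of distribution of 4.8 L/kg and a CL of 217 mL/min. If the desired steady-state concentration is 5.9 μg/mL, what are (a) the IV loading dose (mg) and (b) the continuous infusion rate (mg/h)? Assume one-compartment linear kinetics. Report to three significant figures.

Total Vd = 4.8 × 43 = 206.4 L
Loading dose = Vd × C = 206.4 × 5.9 = 1218 mg
CL = 217 mL/min × 60/1000 = 13.02 L/h
Maintenance infusion rate = CL × Css = 13.02 × 5.9 = 76.82 mg/h

(a) 1220 mg; (b) 76.8 mg/h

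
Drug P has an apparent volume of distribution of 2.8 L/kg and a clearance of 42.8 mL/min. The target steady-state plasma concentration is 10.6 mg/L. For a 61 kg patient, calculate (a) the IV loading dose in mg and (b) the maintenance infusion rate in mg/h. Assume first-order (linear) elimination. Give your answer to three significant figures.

(a) 1810 mg; (b) 27.2 mg/h

Vd = 2.8 L/kg × 61 kg = 170.8 L
Loading: fill Vd to C_target → 170.8 L × 10.6 mg/L = 1810 mg
CL = 42.8 mL/min = 42.8 × 0.06 = 2.568 L/h
Maintenance: replace elimination → rate = CL × Css = 2.568 × 10.6 = 27.22 mg/h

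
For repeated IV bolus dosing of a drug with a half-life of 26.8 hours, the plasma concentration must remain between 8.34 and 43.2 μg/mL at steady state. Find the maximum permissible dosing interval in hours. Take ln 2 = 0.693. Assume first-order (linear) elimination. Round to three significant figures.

k = 0.693 / t½ = 0.693 / 26.8 = 0.02586 h⁻¹
Between IV bolus doses, concentration decays as C = C₀·e^(−kτ), so C_peak/C_trough = e^(kτ).
τ_max = ln(C_peak/C_trough) / k = ln(43.2/8.34) / 0.02586 = 1.645 / 0.02586 = 63.61 h

63.6 h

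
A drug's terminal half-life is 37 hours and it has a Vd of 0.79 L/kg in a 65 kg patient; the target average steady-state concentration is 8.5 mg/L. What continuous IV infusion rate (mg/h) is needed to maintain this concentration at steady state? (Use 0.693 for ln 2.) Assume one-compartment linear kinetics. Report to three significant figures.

Vd(total) = 65 kg × 0.79 L/kg = 51.35 L
CL = 0.693 × Vd / t½ = 0.693 × 51.35 / 37 = 0.9618 L/h
Infusion rate = CL × Css = 0.9618 × 8.5 = 8.175 mg/h

8.18 mg/h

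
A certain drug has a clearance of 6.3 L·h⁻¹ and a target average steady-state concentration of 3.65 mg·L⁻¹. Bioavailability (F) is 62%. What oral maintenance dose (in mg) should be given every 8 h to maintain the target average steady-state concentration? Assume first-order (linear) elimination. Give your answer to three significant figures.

At steady state, dose per interval replaces the amount cleared in that interval: F·D/τ = CL·Css.
D = CL × Css × τ / F = 6.300 × 3.65 × 8 / 0.62 = 296.7 mg

297 mg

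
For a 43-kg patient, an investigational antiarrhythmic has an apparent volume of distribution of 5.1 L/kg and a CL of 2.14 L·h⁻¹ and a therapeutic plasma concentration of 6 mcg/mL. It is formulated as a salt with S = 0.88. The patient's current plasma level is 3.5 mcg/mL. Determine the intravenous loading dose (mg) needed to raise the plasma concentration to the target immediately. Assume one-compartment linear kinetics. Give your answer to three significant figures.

Vd = 5.1 L/kg × 43 kg = 219.3 L
The loading dose fills Vd to the target concentration.
Concentration deficit ΔC = 6 − 3.5 = 2.500 mg/L
LD = Vd × ΔC / S = 219.3 × 2.500 / 0.88 = 623.0 mg

623 mg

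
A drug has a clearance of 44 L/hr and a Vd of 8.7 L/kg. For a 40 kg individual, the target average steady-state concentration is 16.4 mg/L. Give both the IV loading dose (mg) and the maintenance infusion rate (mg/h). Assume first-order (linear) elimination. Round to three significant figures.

Total Vd = 8.7 × 40 = 348.0 L
LD = Vd · C_target = 348.0 × 16.4 = 5707 mg
Maintenance infusion rate = CL × Css = 44.00 × 16.4 = 721.6 mg/h

(a) 5710 mg; (b) 722 mg/h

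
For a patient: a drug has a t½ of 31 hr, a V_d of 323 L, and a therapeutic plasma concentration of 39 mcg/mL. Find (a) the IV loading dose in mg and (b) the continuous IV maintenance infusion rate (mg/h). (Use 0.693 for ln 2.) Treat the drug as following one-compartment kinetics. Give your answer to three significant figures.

LD = Vd × C = 323.0 × 39 = 12600 mg
CL = 0.693 × Vd / t½ = 0.693 × 323.0 / 31 = 7.221 L/h
Infusion rate = CL × Css = 7.221 × 39 = 281.6 mg/h

(a) 12600 mg; (b) 282 mg/h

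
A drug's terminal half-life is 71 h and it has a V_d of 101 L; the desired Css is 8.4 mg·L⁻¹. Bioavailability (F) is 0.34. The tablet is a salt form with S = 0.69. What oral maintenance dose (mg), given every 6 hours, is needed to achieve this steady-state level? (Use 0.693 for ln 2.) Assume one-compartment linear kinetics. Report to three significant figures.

212 mg

CL = ln 2 · Vd / t½ = 0.693 × 101.0 / 71 = 0.9858 L/h
D = CL × Css × τ / F / S = 0.9858 × 8.4 × 6 / 0.34 / 0.69 = 211.8 mg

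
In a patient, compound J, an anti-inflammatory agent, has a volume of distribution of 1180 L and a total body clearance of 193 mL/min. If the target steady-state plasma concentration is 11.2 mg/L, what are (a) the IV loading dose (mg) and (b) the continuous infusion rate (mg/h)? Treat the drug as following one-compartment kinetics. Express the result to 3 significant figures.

(a) 13200 mg; (b) 130 mg/h

Loading: fill Vd to C_target → 1180 L × 11.2 mg/L = 13220 mg
CL = 193 mL/min × 60/1000 = 11.58 L/h
Maintenance infusion rate = CL × Css = 11.58 × 11.2 = 129.7 mg/h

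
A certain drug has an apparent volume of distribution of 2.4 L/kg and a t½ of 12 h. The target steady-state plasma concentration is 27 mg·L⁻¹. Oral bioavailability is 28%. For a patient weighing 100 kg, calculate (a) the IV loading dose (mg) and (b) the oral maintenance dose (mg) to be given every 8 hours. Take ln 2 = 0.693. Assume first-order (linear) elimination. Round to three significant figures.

(a) 6480 mg; (b) 10700 mg

Vd(total) = 100 kg × 2.4 L/kg = 240.0 L
LD = Vd × C = 240.0 × 27 = 6480 mg
CL = 0.693 × Vd / t½ = 0.693 × 240.0 / 12 = 13.86 L/h
D = CL × Css × τ / F = 13.86 × 27 × 8 / 0.28 = 10690 mg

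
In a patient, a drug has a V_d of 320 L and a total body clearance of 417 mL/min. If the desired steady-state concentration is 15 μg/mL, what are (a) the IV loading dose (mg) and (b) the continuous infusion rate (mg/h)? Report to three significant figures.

Loading dose = Vd × C = 320.0 × 15 = 4800 mg
Convert clearance: 417 mL/min × 60 min/h ÷ 1000 mL/L = 25.02 L/h
Maintenance infusion rate = CL × Css = 25.02 × 15 = 375.3 mg/h

(a) 4800 mg; (b) 375 mg/h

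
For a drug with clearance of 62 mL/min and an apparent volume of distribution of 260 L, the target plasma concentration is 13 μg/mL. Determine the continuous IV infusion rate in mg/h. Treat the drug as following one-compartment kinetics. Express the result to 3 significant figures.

CL = 62 mL/min = 62 × 0.06 = 3.720 L/h
Maintenance depends on clearance, not Vd — rate in must match rate out.
R₀ = 3.720 × 13 = 48.36 mg/h

48.4 mg/h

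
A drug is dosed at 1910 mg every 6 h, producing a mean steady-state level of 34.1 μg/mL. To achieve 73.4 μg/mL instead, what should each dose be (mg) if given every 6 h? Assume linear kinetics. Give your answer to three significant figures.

For first-order elimination, Css ∝ F·D/(CL·τ); F and CL are unchanged, so Css ∝ D/τ.
D₂ = D₁ × (Css,target / Css,current) = 1910 × 73.4/34.1 = 4111 mg

4110 mg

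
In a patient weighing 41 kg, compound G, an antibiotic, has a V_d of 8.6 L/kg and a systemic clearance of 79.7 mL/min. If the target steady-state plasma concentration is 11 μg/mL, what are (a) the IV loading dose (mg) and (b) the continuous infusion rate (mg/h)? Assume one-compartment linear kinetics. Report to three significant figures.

(a) 3880 mg; (b) 52.6 mg/h

Vd = 8.6 L/kg × 41 kg = 352.6 L
Loading: fill Vd to C_target → 352.6 L × 11 mg/L = 3879 mg
Convert clearance: 79.7 mL/min × 60 min/h ÷ 1000 mL/L = 4.782 L/h
Maintenance infusion rate = CL × Css = 4.782 × 11 = 52.60 mg/h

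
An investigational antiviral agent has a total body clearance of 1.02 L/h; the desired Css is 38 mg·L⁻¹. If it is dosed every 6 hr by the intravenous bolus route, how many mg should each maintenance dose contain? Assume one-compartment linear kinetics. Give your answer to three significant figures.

D = CL × Css × τ = 1.020 × 38 × 6 = 232.6 mg

233 mg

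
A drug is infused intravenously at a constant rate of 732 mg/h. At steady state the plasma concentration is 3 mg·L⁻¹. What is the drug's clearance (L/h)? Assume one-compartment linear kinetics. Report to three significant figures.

At steady state, infusion rate = CL × Css, so CL = rate / Css.
CL = 732 / 3 = 244.0 L/h

244 L/h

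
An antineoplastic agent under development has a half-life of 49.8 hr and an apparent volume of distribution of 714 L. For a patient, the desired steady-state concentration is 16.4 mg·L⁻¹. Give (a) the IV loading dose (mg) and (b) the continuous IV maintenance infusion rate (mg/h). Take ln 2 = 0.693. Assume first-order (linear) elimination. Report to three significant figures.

(a) 11700 mg; (b) 163 mg/h

LD = Vd × C = 714.0 × 16.4 = 11710 mg
CL = 0.693 × Vd / t½ = 0.693 × 714.0 / 49.8 = 9.936 L/h
Infusion rate = CL × Css = 9.936 × 16.4 = 163.0 mg/h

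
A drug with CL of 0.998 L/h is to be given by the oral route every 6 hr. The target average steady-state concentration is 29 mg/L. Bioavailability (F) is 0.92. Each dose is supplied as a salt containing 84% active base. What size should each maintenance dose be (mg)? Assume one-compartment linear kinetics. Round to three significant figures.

225 mg

At steady state, dose per interval replaces the amount cleared in that interval: F·S·D/τ = CL·Css.
D = CL × Css × τ / F / S = 0.9980 × 29 × 6 / 0.92 / 0.84 = 224.7 mg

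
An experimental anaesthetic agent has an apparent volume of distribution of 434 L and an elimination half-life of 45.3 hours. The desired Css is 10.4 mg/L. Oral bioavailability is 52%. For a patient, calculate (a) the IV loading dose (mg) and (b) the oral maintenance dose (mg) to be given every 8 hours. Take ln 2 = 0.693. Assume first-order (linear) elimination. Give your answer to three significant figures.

LD = Vd × C = 434.0 × 10.4 = 4514 mg
CL = 0.693 × Vd / t½ = 0.693 × 434.0 / 45.3 = 6.639 L/h
D = CL × Css × τ / F = 6.639 × 10.4 × 8 / 0.52 = 1062 mg

(a) 4510 mg; (b) 1060 mg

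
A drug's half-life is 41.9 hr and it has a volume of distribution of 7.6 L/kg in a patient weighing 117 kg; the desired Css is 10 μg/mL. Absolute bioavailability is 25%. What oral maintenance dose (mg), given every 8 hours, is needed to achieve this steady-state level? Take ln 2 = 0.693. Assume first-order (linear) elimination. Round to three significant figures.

Vd(total) = 117 kg × 7.6 L/kg = 889.2 L
k = 0.693/41.9 = 0.01654 h⁻¹, so CL = k·Vd = 0.01654 × 889.2 = 14.71 L/h
D = CL × Css × τ / F = 14.71 × 10 × 8 / 0.25 = 4707 mg

4710 mg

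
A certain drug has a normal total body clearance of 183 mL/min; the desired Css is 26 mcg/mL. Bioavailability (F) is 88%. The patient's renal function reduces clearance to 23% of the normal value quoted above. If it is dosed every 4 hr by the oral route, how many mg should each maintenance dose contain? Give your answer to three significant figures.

CL = 183 mL/min × 60/1000 = 10.98 L/h
Patient clearance = 0.23 × 10.98 = 2.525 L/h
At steady state, dose per interval replaces the amount cleared in that interval: F·D/τ = CL·Css.
D = CL × Css × τ / F = 2.525 × 26 × 4 / 0.88 = 298.4 mg

298 mg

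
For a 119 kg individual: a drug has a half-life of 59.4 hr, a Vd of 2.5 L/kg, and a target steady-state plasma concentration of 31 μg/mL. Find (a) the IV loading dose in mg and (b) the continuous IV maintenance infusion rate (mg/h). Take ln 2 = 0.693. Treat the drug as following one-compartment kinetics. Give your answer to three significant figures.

Vd = 2.5 L/kg × 119 kg = 297.5 L
LD = Vd × C = 297.5 × 31 = 9223 mg
CL = 0.693 × Vd / t½ = 0.693 × 297.5 / 59.4 = 3.471 L/h
Infusion rate = CL × Css = 3.471 × 31 = 107.6 mg/h

(a) 9220 mg; (b) 108 mg/h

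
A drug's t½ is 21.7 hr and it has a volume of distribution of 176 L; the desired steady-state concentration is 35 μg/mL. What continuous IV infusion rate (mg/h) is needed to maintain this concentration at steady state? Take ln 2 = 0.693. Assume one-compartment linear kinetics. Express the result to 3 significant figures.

CL = 0.693 × Vd / t½ = 0.693 × 176.0 / 21.7 = 5.621 L/h
Infusion rate = CL × Css = 5.621 × 35 = 196.7 mg/h

197 mg/h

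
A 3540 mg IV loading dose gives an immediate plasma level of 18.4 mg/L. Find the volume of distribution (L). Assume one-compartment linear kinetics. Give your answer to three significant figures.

192 L

Immediately after an IV bolus, C₀ = Dose / Vd, so Vd = Dose / C₀.
Vd = 3540 / 18.4 = 192.4 L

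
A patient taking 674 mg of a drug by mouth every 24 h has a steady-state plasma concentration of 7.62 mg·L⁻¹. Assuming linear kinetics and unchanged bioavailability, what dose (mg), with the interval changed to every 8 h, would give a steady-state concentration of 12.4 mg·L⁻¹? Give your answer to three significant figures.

366 mg

For first-order elimination, Css ∝ F·D/(CL·τ); F and CL are unchanged, so Css ∝ D/τ.
D₂ = D₁ × (Css,target / Css,current) × (τ₂/τ₁) = 674 × (12.4/7.62) × (8/24) = 365.6 mg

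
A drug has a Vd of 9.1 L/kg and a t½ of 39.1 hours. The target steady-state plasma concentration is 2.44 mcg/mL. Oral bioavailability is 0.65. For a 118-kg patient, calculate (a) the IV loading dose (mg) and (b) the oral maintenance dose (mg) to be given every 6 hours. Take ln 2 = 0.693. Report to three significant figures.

(a) 2620 mg; (b) 429 mg

Total Vd = 9.1 × 118 = 1074 L
LD = Vd × C = 1074 × 2.44 = 2621 mg
CL = 0.693 × Vd / t½ = 0.693 × 1074 / 39.1 = 19.04 L/h
D = CL × Css × τ / F = 19.04 × 2.44 × 6 / 0.65 = 428.8 mg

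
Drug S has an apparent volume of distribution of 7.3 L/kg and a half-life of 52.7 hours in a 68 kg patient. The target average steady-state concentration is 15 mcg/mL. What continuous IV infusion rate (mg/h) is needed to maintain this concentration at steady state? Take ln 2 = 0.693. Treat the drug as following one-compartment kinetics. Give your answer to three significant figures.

97.9 mg/h

Vd = 7.3 L/kg × 68 kg = 496.4 L
k = 0.693/52.7 = 0.01315 h⁻¹, so CL = k·Vd = 0.01315 × 496.4 = 6.528 L/h
Infusion rate = CL × Css = 6.528 × 15 = 97.92 mg/h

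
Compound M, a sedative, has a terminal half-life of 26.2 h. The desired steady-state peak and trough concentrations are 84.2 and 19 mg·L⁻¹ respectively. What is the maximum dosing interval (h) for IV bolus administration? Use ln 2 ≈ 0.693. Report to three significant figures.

56.3 h

k = 0.693 / t½ = 0.693 / 26.2 = 0.02645 h⁻¹
Between IV bolus doses, concentration decays as C = C₀·e^(−kτ), so C_peak/C_trough = e^(kτ).
τ_max = ln(C_peak/C_trough) / k = ln(84.2/19) / 0.02645 = 1.489 / 0.02645 = 56.29 h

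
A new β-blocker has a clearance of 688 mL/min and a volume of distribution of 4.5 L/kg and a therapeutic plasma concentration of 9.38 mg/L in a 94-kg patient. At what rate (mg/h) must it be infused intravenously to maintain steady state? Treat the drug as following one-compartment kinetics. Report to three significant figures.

CL = 688 mL/min × 60/1000 = 41.28 L/h
Vd does not affect the maintenance rate; only clearance governs steady-state input.
Rate = CL × Css = 41.28 × 9.38 = 387.2 mg/h

387 mg/h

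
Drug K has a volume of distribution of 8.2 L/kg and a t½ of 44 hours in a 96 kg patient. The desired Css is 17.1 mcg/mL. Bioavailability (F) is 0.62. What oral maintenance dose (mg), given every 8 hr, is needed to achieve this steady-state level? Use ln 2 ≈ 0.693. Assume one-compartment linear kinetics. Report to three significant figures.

Vd = 8.2 L/kg × 96 kg = 787.2 L
CL = 0.693 × Vd / t½ = 0.693 × 787.2 / 44 = 12.40 L/h
D = CL × Css × τ / F = 12.40 × 17.1 × 8 / 0.62 = 2736 mg

2740 mg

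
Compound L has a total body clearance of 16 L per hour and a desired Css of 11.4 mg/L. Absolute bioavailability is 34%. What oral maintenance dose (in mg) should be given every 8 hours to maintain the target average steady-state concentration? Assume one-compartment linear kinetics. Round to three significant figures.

D = CL × Css × τ / F = 16.00 × 11.4 × 8 / 0.34 = 4292 mg

4290 mg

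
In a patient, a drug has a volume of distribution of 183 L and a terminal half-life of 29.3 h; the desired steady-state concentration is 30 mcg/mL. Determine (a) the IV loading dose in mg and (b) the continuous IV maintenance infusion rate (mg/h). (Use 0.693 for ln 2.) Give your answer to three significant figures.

LD = Vd × C = 183.0 × 30 = 5490 mg
CL = 0.693 × Vd / t½ = 0.693 × 183.0 / 29.3 = 4.328 L/h
Infusion rate = CL × Css = 4.328 × 30 = 129.8 mg/h

(a) 5490 mg; (b) 130 mg/h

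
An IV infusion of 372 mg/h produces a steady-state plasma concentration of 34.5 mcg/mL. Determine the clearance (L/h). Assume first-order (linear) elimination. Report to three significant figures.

10.8 L/h

At steady state, infusion rate = CL × Css, so CL = rate / Css.
CL = 372 / 34.5 = 10.78 L/h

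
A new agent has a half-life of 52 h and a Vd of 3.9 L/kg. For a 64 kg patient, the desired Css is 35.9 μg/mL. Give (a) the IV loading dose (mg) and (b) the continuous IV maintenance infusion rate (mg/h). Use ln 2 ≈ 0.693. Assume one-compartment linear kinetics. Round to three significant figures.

Vd(total) = 64 kg × 3.9 L/kg = 249.6 L
LD = Vd × C = 249.6 × 35.9 = 8961 mg
CL = 0.693 × Vd / t½ = 0.693 × 249.6 / 52 = 3.326 L/h
Infusion rate = CL × Css = 3.326 × 35.9 = 119.4 mg/h

(a) 8960 mg; (b) 119 mg/h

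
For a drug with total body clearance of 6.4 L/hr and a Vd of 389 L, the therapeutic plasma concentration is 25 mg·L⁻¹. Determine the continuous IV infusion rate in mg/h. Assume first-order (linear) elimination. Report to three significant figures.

At steady state, infusion rate equals elimination rate: rate in = CL × Css.
R₀ = 6.400 × 25 = 160.0 mg/h

160 mg/h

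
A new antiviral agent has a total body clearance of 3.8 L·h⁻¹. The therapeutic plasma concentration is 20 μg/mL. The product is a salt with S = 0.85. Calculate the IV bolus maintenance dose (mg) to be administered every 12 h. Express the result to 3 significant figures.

At steady state, dose per interval replaces the amount cleared in that interval: S·D/τ = CL·Css.
D = CL × Css × τ / S = 3.800 × 20 × 12 / 0.85 = 1073 mg

1070 mg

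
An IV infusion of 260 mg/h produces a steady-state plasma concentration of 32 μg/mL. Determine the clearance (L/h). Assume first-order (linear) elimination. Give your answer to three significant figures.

At steady state, infusion rate = CL × Css, so CL = rate / Css.
CL = 260 / 32 = 8.125 L/h

8.13 L/h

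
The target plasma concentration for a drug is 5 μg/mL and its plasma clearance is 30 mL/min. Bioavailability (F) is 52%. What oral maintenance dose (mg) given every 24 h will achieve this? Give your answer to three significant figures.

CL = 30 mL/min = 30 × 0.06 = 1.800 L/h
D = CL × Css × τ / F = 1.800 × 5 × 24 / 0.52 = 415.4 mg

415 mg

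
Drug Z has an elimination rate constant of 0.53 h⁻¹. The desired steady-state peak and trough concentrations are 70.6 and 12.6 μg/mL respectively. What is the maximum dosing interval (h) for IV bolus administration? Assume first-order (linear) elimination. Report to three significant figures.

3.25 h

Between IV bolus doses, concentration decays as C = C₀·e^(−kτ), so C_peak/C_trough = e^(kτ).
τ_max = ln(C_peak/C_trough) / k = ln(70.6/12.6) / 0.5300 = 1.723 / 0.5300 = 3.251 h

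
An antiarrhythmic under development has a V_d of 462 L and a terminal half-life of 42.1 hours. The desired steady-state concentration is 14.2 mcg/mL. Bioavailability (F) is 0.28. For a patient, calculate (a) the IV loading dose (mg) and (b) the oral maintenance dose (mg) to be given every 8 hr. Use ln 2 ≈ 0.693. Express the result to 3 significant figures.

LD = Vd × C = 462.0 × 14.2 = 6560 mg
CL = 0.693 × Vd / t½ = 0.693 × 462.0 / 42.1 = 7.605 L/h
D = CL × Css × τ / F = 7.605 × 14.2 × 8 / 0.28 = 3085 mg

(a) 6560 mg; (b) 3090 mg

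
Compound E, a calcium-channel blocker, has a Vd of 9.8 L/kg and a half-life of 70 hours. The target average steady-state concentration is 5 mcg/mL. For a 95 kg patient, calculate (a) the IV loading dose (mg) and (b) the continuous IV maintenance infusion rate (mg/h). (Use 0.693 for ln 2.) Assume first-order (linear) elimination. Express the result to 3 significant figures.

Vd(total) = 95 kg × 9.8 L/kg = 931.0 L
LD = Vd × C = 931.0 × 5 = 4655 mg
CL = 0.693 × Vd / t½ = 0.693 × 931.0 / 70 = 9.217 L/h
Infusion rate = CL × Css = 9.217 × 5 = 46.09 mg/h

(a) 4660 mg; (b) 46.1 mg/h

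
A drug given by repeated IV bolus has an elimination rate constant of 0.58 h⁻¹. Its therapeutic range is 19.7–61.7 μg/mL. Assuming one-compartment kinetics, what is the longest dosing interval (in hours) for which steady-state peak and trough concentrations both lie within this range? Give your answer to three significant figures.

1.97 h

Between IV bolus doses, concentration decays as C = C₀·e^(−kτ), so C_peak/C_trough = e^(kτ).
τ_max = ln(C_peak/C_trough) / k = ln(61.7/19.7) / 0.5800 = 1.142 / 0.5800 = 1.969 h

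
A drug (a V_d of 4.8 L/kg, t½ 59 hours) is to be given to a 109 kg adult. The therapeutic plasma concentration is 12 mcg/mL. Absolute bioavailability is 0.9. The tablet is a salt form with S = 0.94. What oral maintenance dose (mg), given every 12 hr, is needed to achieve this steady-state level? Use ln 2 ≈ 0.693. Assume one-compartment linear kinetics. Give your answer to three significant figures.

Vd = 4.8 L/kg × 109 kg = 523.2 L
k = 0.693/59 = 0.01175 h⁻¹, so CL = k·Vd = 0.01175 × 523.2 = 6.148 L/h
D = CL × Css × τ / F / S = 6.148 × 12 × 12 / 0.9 / 0.94 = 1046 mg

1050 mg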